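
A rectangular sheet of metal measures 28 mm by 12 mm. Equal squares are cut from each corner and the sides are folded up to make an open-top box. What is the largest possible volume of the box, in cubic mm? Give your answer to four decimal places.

403.1104

With cut size x, the volume is V(x) = x(28 − 2x)(12 − 2x) for 0 < x < 6.
V'(x) = 12x^2 − 160x + 336. Setting V'(x) = 0 gives x ≈ 2.6115 (the root in (0, 6)).
V''(x) = 24x − 160 is negative there, so this is the maximum; V ≈ 403.1104.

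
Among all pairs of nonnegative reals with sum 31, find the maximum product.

With x + y = 31, the product is P(x) = x(31 − x).
P'(x) = 31 − 2x = 0 gives x = 31/2; P'' = −2 < 0, so this is the maximum.
P = 31/2·31/2 = 961/4.

961/4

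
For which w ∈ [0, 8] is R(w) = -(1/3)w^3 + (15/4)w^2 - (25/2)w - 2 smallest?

Differentiating, R'(w) = -w^2 + (15/2)w - 25/2; which vanishes at w = 5/2 and w = 5.
Evaluating at the critical points and endpoints: R(0) = -2; R(5/2) = -721/48; R(5) = -149/12; R(8) = -98/3.
The minimum over the interval is -98/3, attained at w = 8.

8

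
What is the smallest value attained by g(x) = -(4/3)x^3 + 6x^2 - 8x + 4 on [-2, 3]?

-2

Differentiating, g'(x) = -4x^2 + 12x - 8; which vanishes at x = 1 and x = 2.
Compare values at every candidate in [-2, 3]: g(-2) = 164/3, g(1) = 2/3, g(2) = 4/3, g(3) = -2.
The minimum over the interval is -2, attained at x = 3.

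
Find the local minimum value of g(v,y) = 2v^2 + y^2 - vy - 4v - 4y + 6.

-22/7

∂g/∂v = 4v - y - 4 = 0 and ∂g/∂y = -v + 2y - 4 = 0, so (v, y) = (12/7, 20/7).
The Hessian has g_{vv} = 4, g_{yy} = 2, g_{vy} = -1, giving D = 7 > 0 with g_{vv} > 0, so the point is a local minimum.
g(12/7, 20/7) = -22/7.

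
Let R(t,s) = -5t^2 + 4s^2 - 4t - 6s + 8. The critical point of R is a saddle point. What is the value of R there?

∂R/∂t = -10t - 4 = 0 and ∂R/∂s = 8s - 6 = 0, so (t, s) = (-2/5, 3/4).
The Hessian has R_{tt} = -10, R_{ss} = 8, R_{ts} = 0, giving D = -80 < 0, so the point is a saddle point.
R(-2/5, 3/4) = 131/20.

131/20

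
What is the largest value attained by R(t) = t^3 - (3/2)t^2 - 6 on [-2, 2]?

-4

Differentiating, R'(t) = 3t^2 - 3t; which vanishes at t = 0 and t = 1.
Candidates: R(-2) = -20,  R(0) = -6,  R(1) = -13/2,  R(2) = -4.
Hence the absolute maximum is -4 at t = 2.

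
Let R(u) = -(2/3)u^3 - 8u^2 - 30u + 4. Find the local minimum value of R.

R'(u) = -2u^2 - 16u - 30. Setting R'(u) = 0 gives u ∈ {-5, -3}.
Second-derivative test with R''(u) = -4u - 16: R''(-5) = 4 > 0 ⇒ local minimum; R''(-3) = -4 < 0 ⇒ local maximum.
The local minimum is R(-5) = 112/3.

112/3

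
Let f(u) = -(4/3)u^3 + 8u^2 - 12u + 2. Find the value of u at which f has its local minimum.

f'(u) = -4u^2 + 16u - 12 = 0 at u = 1, 3.
Since f''(u) = -8u + 16, we get f''(1) = 8 > 0 ⇒ local minimum; f''(3) = -8 < 0 ⇒ local maximum.
The local minimum is f(1) = -10/3.

1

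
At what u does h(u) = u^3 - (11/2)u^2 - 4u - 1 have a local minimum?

4

h'(u) = 3u^2 - 11u - 4. Setting h'(u) = 0 gives u ∈ {-1/3, 4}.
Second-derivative test with h''(u) = 6u - 11: h''(-1/3) = -13 < 0 ⇒ local maximum; h''(4) = 13 > 0 ⇒ local minimum.
The local minimum is h(4) = -41.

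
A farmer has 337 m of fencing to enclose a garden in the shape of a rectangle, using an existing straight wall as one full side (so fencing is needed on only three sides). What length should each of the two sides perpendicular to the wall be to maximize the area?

337/4

Let the sides perpendicular to the wall have length x and the parallel side y, so 2x + y = 337 and the area is A = xy = x(337 − 2x).
A'(x) = 337 − 4x = 0 gives x = 337/4, and A''(x) = −4 < 0 confirms a maximum.
Then y = 337 − 2·337/4 = 337/2 and A = 113569/8.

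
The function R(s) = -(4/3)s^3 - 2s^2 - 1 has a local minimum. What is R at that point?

R'(s) = -4s^2 - 4s. Setting R'(s) = 0 gives s ∈ {-1, 0}.
Since R''(s) = -8s - 4, we get R''(-1) = 4 > 0 ⇒ local minimum; R''(0) = -4 < 0 ⇒ local maximum.
Thus R has its local minimum at s = -1, with value -5/3.

-5/3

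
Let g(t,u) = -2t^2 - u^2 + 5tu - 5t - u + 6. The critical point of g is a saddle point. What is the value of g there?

∂g/∂t = -4t + 5u - 5 = 0 and ∂g/∂u = 5t - 2u - 1 = 0, so (t, u) = (15/17, 29/17).
The Hessian has g_{tt} = -4, g_{uu} = -2, g_{tu} = 5, giving D = -17 < 0, so the point is a saddle point.
g(15/17, 29/17) = 50/17.

50/17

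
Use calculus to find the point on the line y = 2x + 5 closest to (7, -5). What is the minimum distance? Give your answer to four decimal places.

10.7331

Minimize D(x)^2 = (x - 7)^2 + (2x + 10)^2.
d/dx[D^2] = 2(x - 7) + 2·2·(2x + 10) = 0 ⇒ x = -13/5.
Then y = -1/5 and the distance is √(576/5) ≈ 10.7331.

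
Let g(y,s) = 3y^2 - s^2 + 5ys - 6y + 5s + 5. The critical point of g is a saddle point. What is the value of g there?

374/37

∂g/∂y = 6y + 5s - 6 = 0 and ∂g/∂s = 5y - 2s + 5 = 0, so (y, s) = (-13/37, 60/37).
The Hessian has g_{yy} = 6, g_{ss} = -2, g_{ys} = 5, giving D = -37 < 0, so the point is a saddle point.
g(-13/37, 60/37) = 374/37.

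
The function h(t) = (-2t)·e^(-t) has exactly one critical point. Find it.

By the product rule, h'(t) = (2t - 2)·e^(-t). Since e^(-t) > 0, the only critical point is t = 1.
h''(1) has the same sign as 2 > 0, so this is a local minimum.
h(1) = (-2)·e^(-1) ≈ -0.7358.

1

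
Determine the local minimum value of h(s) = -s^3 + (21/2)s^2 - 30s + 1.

-25

h'(s) = -3s^2 + 21s - 30 = 0 at s = 2, 5.
Since h''(s) = -6s + 21, we get h''(2) = 9 > 0 ⇒ local minimum; h''(5) = -9 < 0 ⇒ local maximum.
The local minimum is h(2) = -25.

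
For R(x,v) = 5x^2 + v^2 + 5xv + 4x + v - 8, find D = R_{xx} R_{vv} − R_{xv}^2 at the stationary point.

∂R/∂x = 10x + 5v + 4 = 0 and ∂R/∂v = 5x + 2v + 1 = 0, so (x, v) = (3/5, -2).
The Hessian has R_{xx} = 10, R_{vv} = 2, R_{xv} = 5, giving D = -5 < 0, so the point is a saddle point.
D = (10)·(2) − (5)^2 = -5.

-5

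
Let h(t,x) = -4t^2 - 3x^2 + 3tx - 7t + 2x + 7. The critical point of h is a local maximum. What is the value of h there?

∂h/∂t = -8t + 3x - 7 = 0 and ∂h/∂x = 3t - 6x + 2 = 0, so (t, x) = (-12/13, -5/39).
The Hessian has h_{tt} = -8, h_{xx} = -6, h_{tx} = 3, giving D = 39 > 0 with h_{tt} < 0, so the point is a local maximum.
h(-12/13, -5/39) = 394/39.

394/39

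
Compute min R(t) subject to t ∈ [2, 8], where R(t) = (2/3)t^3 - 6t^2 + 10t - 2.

-56/3

Differentiating, R'(t) = 2t^2 - 12t + 10; whose only zero in [2, 8] is t = 5.
Candidates: R(2) = -2/3; R(5) = -56/3; R(8) = 106/3.
So the minimum is R(5) = -56/3.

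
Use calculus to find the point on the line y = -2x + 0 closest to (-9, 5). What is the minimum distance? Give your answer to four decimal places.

5.8138

Minimize D(x)^2 = (x + 9)^2 + (-2x - 5)^2.
d/dx[D^2] = 2(x + 9) + 2·(-2)·(-2x - 5) = 0 ⇒ x = -19/5.
Then y = 38/5 and the distance is √(169/5) ≈ 5.8138.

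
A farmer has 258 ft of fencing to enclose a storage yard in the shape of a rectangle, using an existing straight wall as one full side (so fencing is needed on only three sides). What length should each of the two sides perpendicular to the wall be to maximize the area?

129/2

Let the sides perpendicular to the wall have length x and the parallel side y, so 2x + y = 258 and the area is A = xy = x(258 − 2x).
A'(x) = 258 − 4x = 0 gives x = 129/2, and A''(x) = −4 < 0 confirms a maximum.
Then y = 258 − 2·129/2 = 129 and A = 16641/2.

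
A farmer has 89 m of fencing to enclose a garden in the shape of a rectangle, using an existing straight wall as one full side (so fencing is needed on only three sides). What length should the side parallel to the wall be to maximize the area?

Let the sides perpendicular to the wall have length x and the parallel side y, so 2x + y = 89 and the area is A = xy = x(89 − 2x).
A'(x) = 89 − 4x = 0 gives x = 89/4, and A''(x) = −4 < 0 confirms a maximum.
Then y = 89 − 2·89/4 = 89/2 and A = 7921/8.

89/2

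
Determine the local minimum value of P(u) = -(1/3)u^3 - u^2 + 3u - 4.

P'(u) = -u^2 - 2u + 3 = 0 at u = -3, 1.
Second-derivative test with P''(u) = -2u - 2: P''(-3) = 4 > 0 ⇒ local minimum; P''(1) = -4 < 0 ⇒ local maximum.
Thus P has its local minimum at u = -3, with value -13.

-13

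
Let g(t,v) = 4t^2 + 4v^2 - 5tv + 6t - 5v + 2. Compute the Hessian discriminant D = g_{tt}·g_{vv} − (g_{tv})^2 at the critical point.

39

∂g/∂t = 8t - 5v + 6 = 0 and ∂g/∂v = -5t + 8v - 5 = 0, so (t, v) = (-23/39, 10/39).
The Hessian has g_{tt} = 8, g_{vv} = 8, g_{tv} = -5, giving D = 39 > 0 with g_{tt} > 0, so the point is a local minimum.
D = (8)·(8) − (-5)^2 = 39.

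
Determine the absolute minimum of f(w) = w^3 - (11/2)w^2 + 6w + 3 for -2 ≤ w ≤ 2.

-39

The derivative is 3w^2 - 11w + 6, whose only zero in [-2, 2] is w = 2/3.
Candidates: f(-2) = -39, f(2/3) = 131/27, f(2) = 1.
The minimum over the interval is -39, attained at w = -2.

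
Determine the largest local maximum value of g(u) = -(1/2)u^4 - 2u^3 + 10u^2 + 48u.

Critical points: g'(u) = -2u^3 - 6u^2 + 20u + 48 vanishes at u = -4, -2, 3.
Since g''(u) = -6u^2 - 12u + 20, we get g''(-4) = -28 < 0 ⇒ local maximum; g''(-2) = 20 > 0 ⇒ local minimum; g''(3) = -70 < 0 ⇒ local maximum.
The largest local maximum is g(3) = 279/2.

279/2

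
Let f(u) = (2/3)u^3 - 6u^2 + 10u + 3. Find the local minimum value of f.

-41/3

f'(u) = 2u^2 - 12u + 10 = 0 at u = 1, 5.
f''(u) = 4u - 12. f''(1) = -8 < 0 ⇒ local maximum; f''(5) = 8 > 0 ⇒ local minimum.
The local minimum is f(5) = -41/3.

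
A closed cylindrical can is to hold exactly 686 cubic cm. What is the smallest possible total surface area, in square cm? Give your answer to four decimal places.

430.5900

With radius r and height h, πr²h = 686 so h = 686/(πr²), and S(r) = 2πr² + 2πrh = 2πr² + 2·686/r.
S'(r) = 4πr − 2·686/r² = 0 ⇒ r³ = 686/(2π), so r ≈ 4.7795 and h = 2r ≈ 9.5590.
S''(r) = 4π + 4·686/r³ > 0, so this is the minimum; S ≈ 430.5900.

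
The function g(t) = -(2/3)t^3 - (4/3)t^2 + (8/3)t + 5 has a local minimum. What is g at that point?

-1/3

g'(t) = -2t^2 - (8/3)t + 8/3. Setting g'(t) = 0 gives t ∈ {-2, 2/3}.
g''(t) = -4t - 8/3. g''(-2) = 16/3 > 0 ⇒ local minimum; g''(2/3) = -16/3 < 0 ⇒ local maximum.
The local minimum is g(-2) = -1/3.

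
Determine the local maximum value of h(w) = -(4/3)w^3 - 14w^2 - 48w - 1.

h'(w) = -4w^2 - 28w - 48. Setting h'(w) = 0 gives w ∈ {-4, -3}.
Since h''(w) = -8w - 28, we get h''(-4) = 4 > 0 ⇒ local minimum; h''(-3) = -4 < 0 ⇒ local maximum.
Thus h has its local maximum at w = -3, with value 53.

53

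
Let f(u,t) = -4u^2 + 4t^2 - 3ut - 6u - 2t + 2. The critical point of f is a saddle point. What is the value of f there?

310/73

∂f/∂u = -8u - 3t - 6 = 0 and ∂f/∂t = -3u + 8t - 2 = 0, so (u, t) = (-54/73, -2/73).
The Hessian has f_{uu} = -8, f_{tt} = 8, f_{ut} = -3, giving D = -73 < 0, so the point is a saddle point.
f(-54/73, -2/73) = 310/73.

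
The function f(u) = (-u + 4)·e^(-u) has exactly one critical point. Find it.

5

By the product rule, f'(u) = (u - 5)·e^(-u). Since e^(-u) > 0, the only critical point is u = 5.
f''(5) has the same sign as 1 > 0, so this is a local minimum.
f(5) = (-1)·e^(-5) ≈ -0.0067.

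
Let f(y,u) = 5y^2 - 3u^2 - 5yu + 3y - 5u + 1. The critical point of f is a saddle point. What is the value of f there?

108/85

∂f/∂y = 10y - 5u + 3 = 0 and ∂f/∂u = -5y - 6u - 5 = 0, so (y, u) = (-43/85, -7/17).
The Hessian has f_{yy} = 10, f_{uu} = -6, f_{yu} = -5, giving D = -85 < 0, so the point is a saddle point.
f(-43/85, -7/17) = 108/85.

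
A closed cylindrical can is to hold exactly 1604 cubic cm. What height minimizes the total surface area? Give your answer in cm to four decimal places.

With radius r and height h, πr²h = 1604 so h = 1604/(πr²), and S(r) = 2πr² + 2πrh = 2πr² + 2·1604/r.
S'(r) = 4πr − 2·1604/r² = 0 ⇒ r³ = 1604/(2π), so r ≈ 6.3437 and h = 2r ≈ 12.6874.
S''(r) = 4π + 4·1604/r³ > 0, so this is the minimum; S ≈ 758.5498.

12.6874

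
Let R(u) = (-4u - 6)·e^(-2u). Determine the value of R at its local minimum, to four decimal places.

-14.7781

Differentiating with the product rule gives R'(u) = (8u + 8)·e^(-2u). Since e^(-2u) > 0, the only critical point is u = -1.
R''(-1) has the same sign as 8 > 0, so this is a local minimum.
R(-1) = (-2)·e^(2) ≈ -14.7781.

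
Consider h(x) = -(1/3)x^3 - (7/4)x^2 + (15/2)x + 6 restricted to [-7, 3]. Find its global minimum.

Differentiating, h'(x) = -x^2 - (7/2)x + 15/2; which vanishes at x = -5 and x = 3/2.
Candidates: h(-7) = -215/12,  h(-5) = -403/12,  h(3/2) = 195/16,  h(3) = 15/4.
The minimum over the interval is -403/12, attained at x = -5.

-403/12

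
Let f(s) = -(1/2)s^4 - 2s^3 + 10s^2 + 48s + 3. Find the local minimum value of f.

-45

f'(s) = -2s^3 - 6s^2 + 20s + 48 = 0 at s = -4, -2, 3.
f''(s) = -6s^2 - 12s + 20. f''(-4) = -28 < 0 ⇒ local maximum; f''(-2) = 20 > 0 ⇒ local minimum; f''(3) = -70 < 0 ⇒ local maximum.
So the local minimum value is f(-2) = -45.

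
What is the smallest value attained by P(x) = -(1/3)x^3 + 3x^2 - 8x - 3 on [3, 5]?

P'(x) = -x^2 + 6x - 8, whose only zero in [3, 5] is x = 4.
Evaluating at the critical points and endpoints: P(3) = -9, P(4) = -25/3, P(5) = -29/3.
So the minimum is P(5) = -29/3.

-29/3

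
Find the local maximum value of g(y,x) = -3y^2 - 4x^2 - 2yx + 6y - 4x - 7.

∂g/∂y = -6y - 2x + 6 = 0 and ∂g/∂x = -2y - 8x - 4 = 0, so (y, x) = (14/11, -9/11).
The Hessian has g_{yy} = -6, g_{xx} = -8, g_{yx} = -2, giving D = 44 > 0 with g_{yy} < 0, so the point is a local maximum.
g(14/11, -9/11) = -17/11.

-17/11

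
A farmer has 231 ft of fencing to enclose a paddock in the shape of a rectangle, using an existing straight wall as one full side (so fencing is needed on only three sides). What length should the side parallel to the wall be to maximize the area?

Let the sides perpendicular to the wall have length x and the parallel side y, so 2x + y = 231 and the area is A = xy = x(231 − 2x).
A'(x) = 231 − 4x = 0 gives x = 231/4, and A''(x) = −4 < 0 confirms a maximum.
Then y = 231 − 2·231/4 = 231/2 and A = 53361/8.

231/2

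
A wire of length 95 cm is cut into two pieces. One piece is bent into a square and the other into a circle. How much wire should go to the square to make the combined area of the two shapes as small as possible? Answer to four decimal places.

Let x be the length used for the square. Square side x/4; circle radius (95−x)/(2π).
A(x) = (x/4)² + π·((95−x)/(2π))² = x²/16 + (95−x)²/(4π) for 0 ≤ x ≤ 95. A'(x) = x/8 − (95−x)/(2π) = 0 gives x = 4·95/(π+4) ≈ 53.2094.
A'' = 1/8 + 1/(2π) > 0, so this gives the minimum combined area; x ≈ 53.2094 cm to the square.

53.2094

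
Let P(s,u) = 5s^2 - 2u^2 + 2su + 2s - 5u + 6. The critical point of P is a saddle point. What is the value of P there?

401/44

∂P/∂s = 10s + 2u + 2 = 0 and ∂P/∂u = 2s - 4u - 5 = 0, so (s, u) = (1/22, -27/22).
The Hessian has P_{ss} = 10, P_{uu} = -4, P_{su} = 2, giving D = -44 < 0, so the point is a saddle point.
P(1/22, -27/22) = 401/44.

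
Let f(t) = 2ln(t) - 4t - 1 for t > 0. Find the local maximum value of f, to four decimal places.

-4.3863

f'(t) = 2/t − 4 = 0 gives t = 1/2.
f''(t) = -2/t², which is negative for t > 0, so this is a local maximum.
f(1/2) = 2·ln(1/2) - 2 - 1 ≈ -4.3863.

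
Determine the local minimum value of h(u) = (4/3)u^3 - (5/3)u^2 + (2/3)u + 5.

61/12

h'(u) = 4u^2 - (10/3)u + 2/3. Setting h'(u) = 0 gives u ∈ {1/3, 1/2}.
Second-derivative test with h''(u) = 8u - 10/3: h''(1/3) = -2/3 < 0 ⇒ local maximum; h''(1/2) = 2/3 > 0 ⇒ local minimum.
The local minimum is h(1/2) = 61/12.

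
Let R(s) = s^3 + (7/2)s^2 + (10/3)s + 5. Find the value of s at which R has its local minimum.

Critical points: R'(s) = 3s^2 + 7s + 10/3 vanishes at s = -5/3, -2/3.
Since R''(s) = 6s + 7, we get R''(-5/3) = -3 < 0 ⇒ local maximum; R''(-2/3) = 3 > 0 ⇒ local minimum.
Thus R has its local minimum at s = -2/3, with value 109/27.

-2/3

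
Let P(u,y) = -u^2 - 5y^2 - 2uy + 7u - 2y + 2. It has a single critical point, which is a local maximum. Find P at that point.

309/16

∂P/∂u = -2u - 2y + 7 = 0 and ∂P/∂y = -2u - 10y - 2 = 0, so (u, y) = (37/8, -9/8).
The Hessian has P_{uu} = -2, P_{yy} = -10, P_{uy} = -2, giving D = 16 > 0 with P_{uu} < 0, so the point is a local maximum.
P(37/8, -9/8) = 309/16.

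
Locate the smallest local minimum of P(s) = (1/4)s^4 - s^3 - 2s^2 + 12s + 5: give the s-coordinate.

-2

Critical points: P'(s) = s^3 - 3s^2 - 4s + 12 vanishes at s = -2, 2, 3.
Since P''(s) = 3s^2 - 6s - 4, we get P''(-2) = 20 > 0 ⇒ local minimum; P''(2) = -4 < 0 ⇒ local maximum; P''(3) = 5 > 0 ⇒ local minimum.
The smallest local minimum is P(-2) = -15.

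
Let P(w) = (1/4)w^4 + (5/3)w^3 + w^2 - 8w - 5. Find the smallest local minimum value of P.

P'(w) = w^3 + 5w^2 + 2w - 8 = 0 at w = -4, -2, 1.
P''(w) = 3w^2 + 10w + 2. P''(-4) = 10 > 0 ⇒ local minimum; P''(-2) = -6 < 0 ⇒ local maximum; P''(1) = 15 > 0 ⇒ local minimum.
So the smallest local minimum value is P(1) = -121/12.

-121/12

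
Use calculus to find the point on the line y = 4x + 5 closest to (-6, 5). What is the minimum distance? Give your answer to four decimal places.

Minimize D(x)^2 = (x + 6)^2 + (4x)^2.
d/dx[D^2] = 2(x + 6) + 2·4·(4x) = 0 ⇒ x = -6/17.
Then y = 61/17 and the distance is √(576/17) ≈ 5.8209.

5.8209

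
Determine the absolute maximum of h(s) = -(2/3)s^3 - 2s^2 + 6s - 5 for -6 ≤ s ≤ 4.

h'(s) = -2s^2 - 4s + 6, which vanishes at s = -3 and s = 1.
Candidates: h(-6) = 31, h(-3) = -23, h(1) = -5/3, h(4) = -167/3.
So the maximum is h(-6) = 31.

31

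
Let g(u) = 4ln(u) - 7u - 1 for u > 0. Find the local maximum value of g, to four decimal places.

-7.2385

g'(u) = 4/u − 7 = 0 gives u = 4/7.
g''(u) = -4/u², which is negative for u > 0, so this is a local maximum.
g(4/7) = 4·ln(4/7) - 4 - 1 ≈ -7.2385.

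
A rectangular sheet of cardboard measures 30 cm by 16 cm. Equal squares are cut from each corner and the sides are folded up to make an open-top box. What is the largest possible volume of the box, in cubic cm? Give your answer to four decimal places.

With cut size x, the volume is V(x) = x(30 − 2x)(16 − 2x) for 0 < x < 8.
V'(x) = 12x^2 − 184x + 480. Setting V'(x) = 0 gives x ≈ 3.3333 (the root in (0, 8)).
V''(x) = 24x − 184 is negative there, so this is the maximum; V ≈ 725.9259.

725.9259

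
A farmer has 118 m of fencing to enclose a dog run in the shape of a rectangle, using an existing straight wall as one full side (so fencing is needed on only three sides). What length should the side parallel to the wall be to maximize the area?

Let the sides perpendicular to the wall have length x and the parallel side y, so 2x + y = 118 and the area is A = xy = x(118 − 2x).
A'(x) = 118 − 4x = 0 gives x = 59/2, and A''(x) = −4 < 0 confirms a maximum.
Then y = 118 − 2·59/2 = 59 and A = 3481/2.

59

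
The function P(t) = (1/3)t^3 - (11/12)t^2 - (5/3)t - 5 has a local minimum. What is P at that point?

Critical points: P'(t) = t^2 - (11/6)t - 5/3 vanishes at t = -2/3, 5/2.
Second-derivative test with P''(t) = 2t - 11/6: P''(-2/3) = -19/6 < 0 ⇒ local maximum; P''(5/2) = 19/6 > 0 ⇒ local minimum.
So the local minimum value is P(5/2) = -155/16.

-155/16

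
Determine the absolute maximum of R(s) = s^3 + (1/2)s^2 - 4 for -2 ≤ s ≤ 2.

6

Differentiating, R'(s) = 3s^2 + s; which vanishes at s = -1/3 and s = 0.
Compare values at every candidate in [-2, 2]: R(-2) = -10, R(-1/3) = -215/54, R(0) = -4, R(2) = 6.
So the maximum is R(2) = 6.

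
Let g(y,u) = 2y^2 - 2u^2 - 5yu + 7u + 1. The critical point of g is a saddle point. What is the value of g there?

∂g/∂y = 4y - 5u = 0 and ∂g/∂u = -5y - 4u + 7 = 0, so (y, u) = (35/41, 28/41).
The Hessian has g_{yy} = 4, g_{uu} = -4, g_{yu} = -5, giving D = -41 < 0, so the point is a saddle point.
g(35/41, 28/41) = 139/41.

139/41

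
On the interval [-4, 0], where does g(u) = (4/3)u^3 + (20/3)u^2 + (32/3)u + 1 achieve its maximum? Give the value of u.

The derivative is 4u^2 + (40/3)u + 32/3, which vanishes at u = -2 and u = -4/3.
Compare values at every candidate in [-4, 0]: g(-4) = -61/3,  g(-2) = -13/3,  g(-4/3) = -367/81,  g(0) = 1.
The maximum over the interval is 1, attained at u = 0.

0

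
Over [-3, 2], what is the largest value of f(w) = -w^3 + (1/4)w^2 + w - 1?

f'(w) = -3w^2 + (1/2)w + 1, which vanishes at w = -1/2 and w = 2/3.
Evaluating at the critical points and endpoints: f(-3) = 101/4; f(-1/2) = -21/16; f(2/3) = -14/27; f(2) = -6.
Hence the absolute maximum is 101/4 at w = -3.

101/4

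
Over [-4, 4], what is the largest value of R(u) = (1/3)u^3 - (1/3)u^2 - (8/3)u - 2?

10/3

R'(u) = u^2 - (2/3)u - 8/3, which vanishes at u = -4/3 and u = 2.
Evaluating at the critical points and endpoints: R(-4) = -18, R(-4/3) = 14/81, R(2) = -6, R(4) = 10/3.
So the maximum is R(4) = 10/3.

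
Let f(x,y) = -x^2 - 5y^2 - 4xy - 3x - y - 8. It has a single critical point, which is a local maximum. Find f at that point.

1/2

∂f/∂x = -2x - 4y - 3 = 0 and ∂f/∂y = -4x - 10y - 1 = 0, so (x, y) = (-13/2, 5/2).
The Hessian has f_{xx} = -2, f_{yy} = -10, f_{xy} = -4, giving D = 4 > 0 with f_{xx} < 0, so the point is a local maximum.
f(-13/2, 5/2) = 1/2.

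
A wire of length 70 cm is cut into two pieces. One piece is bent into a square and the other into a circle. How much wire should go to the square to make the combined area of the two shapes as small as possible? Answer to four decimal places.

39.2069

Let x be the length used for the square. Square side x/4; circle radius (70−x)/(2π).
A(x) = (x/4)² + π·((70−x)/(2π))² = x²/16 + (70−x)²/(4π) for 0 ≤ x ≤ 70. A'(x) = x/8 − (70−x)/(2π) = 0 gives x = 4·70/(π+4) ≈ 39.2069.
A'' = 1/8 + 1/(2π) > 0, so this gives the minimum combined area; x ≈ 39.2069 cm to the square.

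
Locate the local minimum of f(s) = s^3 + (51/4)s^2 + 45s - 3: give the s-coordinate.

-5/2

f'(s) = 3s^2 + (51/2)s + 45. Setting f'(s) = 0 gives s ∈ {-6, -5/2}.
f''(s) = 6s + 51/2. f''(-6) = -21/2 < 0 ⇒ local maximum; f''(-5/2) = 21/2 > 0 ⇒ local minimum.
The local minimum is f(-5/2) = -823/16.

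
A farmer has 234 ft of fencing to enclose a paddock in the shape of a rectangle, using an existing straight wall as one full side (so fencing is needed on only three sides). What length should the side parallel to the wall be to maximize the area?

Let the sides perpendicular to the wall have length x and the parallel side y, so 2x + y = 234 and the area is A = xy = x(234 − 2x).
A'(x) = 234 − 4x = 0 gives x = 117/2, and A''(x) = −4 < 0 confirms a maximum.
Then y = 234 − 2·117/2 = 117 and A = 13689/2.

117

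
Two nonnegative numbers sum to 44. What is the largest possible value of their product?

484

With x + y = 44, the product is P(x) = x(44 − x).
P'(x) = 44 − 2x = 0 gives x = 22; P'' = −2 < 0, so this is the maximum.
P = 22·22 = 484.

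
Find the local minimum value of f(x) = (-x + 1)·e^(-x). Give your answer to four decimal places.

-0.1353

By the product rule, f'(x) = (x - 2)·e^(-x). Since e^(-x) > 0, the only critical point is x = 2.
f''(2) has the same sign as 1 > 0, so this is a local minimum.
f(2) = (-1)·e^(-2) ≈ -0.1353.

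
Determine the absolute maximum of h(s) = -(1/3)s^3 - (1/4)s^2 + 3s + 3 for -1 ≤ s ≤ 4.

The derivative is -s^2 - (1/2)s + 3, whose only zero in [-1, 4] is s = 3/2.
Compare values at every candidate in [-1, 4]: h(-1) = 1/12; h(3/2) = 93/16; h(4) = -31/3.
Hence the absolute maximum is 93/16 at s = 3/2.

93/16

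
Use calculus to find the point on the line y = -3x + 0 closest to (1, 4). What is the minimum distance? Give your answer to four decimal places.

Minimize D(x)^2 = (x - 1)^2 + (-3x - 4)^2.
d/dx[D^2] = 2(x - 1) + 2·(-3)·(-3x - 4) = 0 ⇒ x = -11/10.
Then y = 33/10 and the distance is √(49/10) ≈ 2.2136.

2.2136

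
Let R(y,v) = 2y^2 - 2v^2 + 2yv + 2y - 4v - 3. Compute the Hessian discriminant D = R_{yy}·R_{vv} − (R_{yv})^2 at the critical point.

-20

∂R/∂y = 4y + 2v + 2 = 0 and ∂R/∂v = 2y - 4v - 4 = 0, so (y, v) = (0, -1).
The Hessian has R_{yy} = 4, R_{vv} = -4, R_{yv} = 2, giving D = -20 < 0, so the point is a saddle point.
D = (4)·(-4) − (2)^2 = -20.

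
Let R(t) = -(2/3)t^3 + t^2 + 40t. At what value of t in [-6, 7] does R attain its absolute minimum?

Differentiating, R'(t) = -2t^2 + 2t + 40; which vanishes at t = -4 and t = 5.
Compare values at every candidate in [-6, 7]: R(-6) = -60, R(-4) = -304/3, R(5) = 425/3, R(7) = 301/3.
Hence the absolute minimum is -304/3 at t = -4.

-4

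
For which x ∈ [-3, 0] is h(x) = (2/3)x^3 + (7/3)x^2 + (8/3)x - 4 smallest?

The derivative is 2x^2 + (14/3)x + 8/3, which vanishes at x = -4/3 and x = -1.
Candidates: h(-3) = -9, h(-4/3) = -404/81, h(-1) = -5, h(0) = -4.
The minimum over the interval is -9, attained at x = -3.

-3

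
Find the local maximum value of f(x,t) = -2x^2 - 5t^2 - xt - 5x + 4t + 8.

∂f/∂x = -4x - t - 5 = 0 and ∂f/∂t = -x - 10t + 4 = 0, so (x, t) = (-18/13, 7/13).
The Hessian has f_{xx} = -4, f_{tt} = -10, f_{xt} = -1, giving D = 39 > 0 with f_{xx} < 0, so the point is a local maximum.
f(-18/13, 7/13) = 163/13.

163/13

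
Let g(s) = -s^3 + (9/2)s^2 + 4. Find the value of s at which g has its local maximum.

g'(s) = -3s^2 + 9s. Setting g'(s) = 0 gives s ∈ {0, 3}.
Second-derivative test with g''(s) = -6s + 9: g''(0) = 9 > 0 ⇒ local minimum; g''(3) = -9 < 0 ⇒ local maximum.
The local maximum is g(3) = 35/2.

3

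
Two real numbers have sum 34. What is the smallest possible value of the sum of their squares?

578

With a + b = 34, a^2 + b^2 = a^2 + (34 − a)^2.
The derivative 2a − 2(34 − a) = 4a − 68 vanishes at a = 17; second derivative 4 > 0, a minimum.
The minimum is 2·(17)^2 = 578.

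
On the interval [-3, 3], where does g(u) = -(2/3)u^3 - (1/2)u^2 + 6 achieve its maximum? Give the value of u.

The derivative is -2u^2 - u, which vanishes at u = -1/2 and u = 0.
Compare values at every candidate in [-3, 3]: g(-3) = 39/2; g(-1/2) = 143/24; g(0) = 6; g(3) = -33/2.
The maximum over the interval is 39/2, attained at u = -3.

-3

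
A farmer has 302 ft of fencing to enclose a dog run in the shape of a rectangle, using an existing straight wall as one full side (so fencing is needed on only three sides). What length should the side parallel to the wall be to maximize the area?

151

Let the sides perpendicular to the wall have length x and the parallel side y, so 2x + y = 302 and the area is A = xy = x(302 − 2x).
A'(x) = 302 − 4x = 0 gives x = 151/2, and A''(x) = −4 < 0 confirms a maximum.
Then y = 302 − 2·151/2 = 151 and A = 22801/2.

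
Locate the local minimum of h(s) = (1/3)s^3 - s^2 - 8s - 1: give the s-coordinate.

4

h'(s) = s^2 - 2s - 8. Setting h'(s) = 0 gives s ∈ {-2, 4}.
h''(s) = 2s - 2. h''(-2) = -6 < 0 ⇒ local maximum; h''(4) = 6 > 0 ⇒ local minimum.
Thus h has its local minimum at s = 4, with value -83/3.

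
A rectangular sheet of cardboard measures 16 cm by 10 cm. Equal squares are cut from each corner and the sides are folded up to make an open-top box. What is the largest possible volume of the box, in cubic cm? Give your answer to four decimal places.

144.0000

With cut size x, the volume is V(x) = x(16 − 2x)(10 − 2x) for 0 < x < 5.
V'(x) = 12x^2 − 104x + 160. Setting V'(x) = 0 gives x ≈ 2.0000 (the root in (0, 5)).
V''(x) = 24x − 104 is negative there, so this is the maximum; V ≈ 144.0000.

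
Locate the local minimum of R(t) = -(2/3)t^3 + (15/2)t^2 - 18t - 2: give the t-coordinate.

R'(t) = -2t^2 + 15t - 18 = 0 at t = 3/2, 6.
R''(t) = -4t + 15. R''(3/2) = 9 > 0 ⇒ local minimum; R''(6) = -9 < 0 ⇒ local maximum.
So the local minimum value is R(3/2) = -115/8.

3/2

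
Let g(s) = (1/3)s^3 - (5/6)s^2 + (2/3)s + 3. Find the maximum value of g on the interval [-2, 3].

Differentiating, g'(s) = s^2 - (5/3)s + 2/3; which vanishes at s = 2/3 and s = 1.
Evaluating at the critical points and endpoints: g(-2) = -13/3,  g(2/3) = 257/81,  g(1) = 19/6,  g(3) = 13/2.
So the maximum is g(3) = 13/2.

13/2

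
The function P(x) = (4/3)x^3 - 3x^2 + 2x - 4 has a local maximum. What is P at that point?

P'(x) = 4x^2 - 6x + 2 = 0 at x = 1/2, 1.
P''(x) = 8x - 6. P''(1/2) = -2 < 0 ⇒ local maximum; P''(1) = 2 > 0 ⇒ local minimum.
So the local maximum value is P(1/2) = -43/12.

-43/12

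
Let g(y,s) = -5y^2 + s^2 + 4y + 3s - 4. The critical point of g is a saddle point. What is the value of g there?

∂g/∂y = -10y + 4 = 0 and ∂g/∂s = 2s + 3 = 0, so (y, s) = (2/5, -3/2).
The Hessian has g_{yy} = -10, g_{ss} = 2, g_{ys} = 0, giving D = -20 < 0, so the point is a saddle point.
g(2/5, -3/2) = -109/20.

-109/20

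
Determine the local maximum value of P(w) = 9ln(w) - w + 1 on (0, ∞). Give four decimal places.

11.7750

P'(w) = 9/w − 1 = 0 gives w = 9.
P''(w) = -9/w², which is negative for w > 0, so this is a local maximum.
P(9) = 9·ln(9) - 9 + 1 ≈ 11.7750.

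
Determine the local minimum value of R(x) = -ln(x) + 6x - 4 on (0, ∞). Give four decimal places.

-1.2082

R'(x) = -1/x + 6 = 0 gives x = 1/6.
R''(x) = 1/x², which is positive for x > 0, so this is a local minimum.
R(1/6) = -1·ln(1/6) + 1 - 4 ≈ -1.2082.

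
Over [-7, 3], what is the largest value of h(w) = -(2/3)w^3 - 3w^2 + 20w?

68/3

The derivative is -2w^2 - 6w + 20, which vanishes at w = -5 and w = 2.
Evaluating at the critical points and endpoints: h(-7) = -175/3, h(-5) = -275/3, h(2) = 68/3, h(3) = 15.
The maximum over the interval is 68/3, attained at w = 2.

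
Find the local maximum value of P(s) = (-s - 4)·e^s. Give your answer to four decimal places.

0.0067

By the product rule, P'(s) = (-s - 5)·e^s. Since e^s > 0, the only critical point is s = -5.
P''(-5) has the same sign as -1 < 0, so this is a local maximum.
P(-5) = (1)·e^(-5) ≈ 0.0067.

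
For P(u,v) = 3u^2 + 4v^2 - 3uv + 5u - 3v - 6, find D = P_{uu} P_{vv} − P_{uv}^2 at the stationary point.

∂P/∂u = 6u - 3v + 5 = 0 and ∂P/∂v = -3u + 8v - 3 = 0, so (u, v) = (-31/39, 1/13).
The Hessian has P_{uu} = 6, P_{vv} = 8, P_{uv} = -3, giving D = 39 > 0 with P_{uu} > 0, so the point is a local minimum.
D = (6)·(8) − (-3)^2 = 39.

39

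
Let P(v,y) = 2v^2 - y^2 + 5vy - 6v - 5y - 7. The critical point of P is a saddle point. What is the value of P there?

∂P/∂v = 4v + 5y - 6 = 0 and ∂P/∂y = 5v - 2y - 5 = 0, so (v, y) = (37/33, 10/33).
The Hessian has P_{vv} = 4, P_{yy} = -2, P_{vy} = 5, giving D = -33 < 0, so the point is a saddle point.
P(37/33, 10/33) = -367/33.

-367/33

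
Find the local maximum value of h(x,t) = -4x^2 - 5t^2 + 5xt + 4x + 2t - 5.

∂h/∂x = -8x + 5t + 4 = 0 and ∂h/∂t = 5x - 10t + 2 = 0, so (x, t) = (10/11, 36/55).
The Hessian has h_{xx} = -8, h_{tt} = -10, h_{xt} = 5, giving D = 55 > 0 with h_{xx} < 0, so the point is a local maximum.
h(10/11, 36/55) = -139/55.

-139/55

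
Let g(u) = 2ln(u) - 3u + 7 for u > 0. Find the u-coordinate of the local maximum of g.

g'(u) = 2/u − 3 = 0 gives u = 2/3.
g''(u) = -2/u², which is negative for u > 0, so this is a local maximum.
g(2/3) = 2·ln(2/3) - 2 + 7 ≈ 4.1891.

2/3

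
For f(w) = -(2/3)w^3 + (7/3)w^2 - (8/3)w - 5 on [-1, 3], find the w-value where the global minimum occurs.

3

f'(w) = -2w^2 + (14/3)w - 8/3, which vanishes at w = 1 and w = 4/3.
Candidates: f(-1) = 2/3; f(1) = -6; f(4/3) = -485/81; f(3) = -10.
Hence the absolute minimum is -10 at w = 3.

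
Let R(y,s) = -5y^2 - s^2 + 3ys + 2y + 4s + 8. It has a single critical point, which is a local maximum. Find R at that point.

196/11

∂R/∂y = -10y + 3s + 2 = 0 and ∂R/∂s = 3y - 2s + 4 = 0, so (y, s) = (16/11, 46/11).
The Hessian has R_{yy} = -10, R_{ss} = -2, R_{ys} = 3, giving D = 11 > 0 with R_{yy} < 0, so the point is a local maximum.
R(16/11, 46/11) = 196/11.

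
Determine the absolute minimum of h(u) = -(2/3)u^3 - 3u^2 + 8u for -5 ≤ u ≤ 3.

-112/3

h'(u) = -2u^2 - 6u + 8, which vanishes at u = -4 and u = 1.
Candidates: h(-5) = -95/3; h(-4) = -112/3; h(1) = 13/3; h(3) = -21.
Hence the absolute minimum is -112/3 at u = -4.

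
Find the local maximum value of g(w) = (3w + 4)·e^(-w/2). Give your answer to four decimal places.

By the product rule, g'(w) = (-(3/2)w + 1)·e^(-w/2). Since e^(-w/2) > 0, the only critical point is w = 2/3.
g''(2/3) has the same sign as -3/2 < 0, so this is a local maximum.
g(2/3) = (6)·e^(-1/3) ≈ 4.2992.

4.2992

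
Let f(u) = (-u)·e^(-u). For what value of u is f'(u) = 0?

By the product rule, f'(u) = (u - 1)·e^(-u). Since e^(-u) > 0, the only critical point is u = 1.
f''(1) has the same sign as 1 > 0, so this is a local minimum.
f(1) = (-1)·e^(-1) ≈ -0.3679.

1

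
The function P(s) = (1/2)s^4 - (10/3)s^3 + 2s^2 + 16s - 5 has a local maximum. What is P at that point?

Critical points: P'(s) = 2s^3 - 10s^2 + 4s + 16 vanishes at s = -1, 2, 4.
Second-derivative test with P''(s) = 6s^2 - 20s + 4: P''(-1) = 30 > 0 ⇒ local minimum; P''(2) = -12 < 0 ⇒ local maximum; P''(4) = 20 > 0 ⇒ local minimum.
The local maximum is P(2) = 49/3.

49/3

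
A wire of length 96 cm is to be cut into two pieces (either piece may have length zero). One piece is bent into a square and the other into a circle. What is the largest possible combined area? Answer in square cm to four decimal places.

Let x be the length used for the square. Square side x/4; circle radius (96−x)/(2π).
A(x) = (x/4)² + π·((96−x)/(2π))² = x²/16 + (96−x)²/(4π) for 0 ≤ x ≤ 96. A'(x) = x/8 − (96−x)/(2π) = 0 gives x = 4·96/(π+4) ≈ 53.7695.
A'' > 0, so the interior critical point is a minimum; the maximum is at an endpoint. A(0) = 733.3860 and A(96) = 576.0000, so the largest area is 733.3860.

733.3860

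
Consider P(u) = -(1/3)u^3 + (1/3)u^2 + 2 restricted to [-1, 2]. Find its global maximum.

P'(u) = -u^2 + (2/3)u, which vanishes at u = 0 and u = 2/3.
Evaluating at the critical points and endpoints: P(-1) = 8/3, P(0) = 2, P(2/3) = 166/81, P(2) = 2/3.
Hence the absolute maximum is 8/3 at u = -1.

8/3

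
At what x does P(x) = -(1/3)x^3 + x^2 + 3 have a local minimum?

0

Critical points: P'(x) = -x^2 + 2x vanishes at x = 0, 2.
P''(x) = -2x + 2. P''(0) = 2 > 0 ⇒ local minimum; P''(2) = -2 < 0 ⇒ local maximum.
So the local minimum value is P(0) = 3.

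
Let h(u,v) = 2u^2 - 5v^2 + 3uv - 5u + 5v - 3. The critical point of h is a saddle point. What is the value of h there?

-3

∂h/∂u = 4u + 3v - 5 = 0 and ∂h/∂v = 3u - 10v + 5 = 0, so (u, v) = (5/7, 5/7).
The Hessian has h_{uu} = 4, h_{vv} = -10, h_{uv} = 3, giving D = -49 < 0, so the point is a saddle point.
h(5/7, 5/7) = -3.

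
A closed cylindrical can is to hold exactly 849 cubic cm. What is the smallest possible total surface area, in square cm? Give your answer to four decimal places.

496.3481

With radius r and height h, πr²h = 849 so h = 849/(πr²), and S(r) = 2πr² + 2πrh = 2πr² + 2·849/r.
S'(r) = 4πr − 2·849/r² = 0 ⇒ r³ = 849/(2π), so r ≈ 5.1315 and h = 2r ≈ 10.2630.
S''(r) = 4π + 4·849/r³ > 0, so this is the minimum; S ≈ 496.3481.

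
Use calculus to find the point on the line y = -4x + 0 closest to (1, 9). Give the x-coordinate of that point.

-35/17

Minimize D(x)^2 = (x - 1)^2 + (-4x - 9)^2.
d/dx[D^2] = 2(x - 1) + 2·(-4)·(-4x - 9) = 0 ⇒ x = -35/17.
Then y = 140/17 and the distance is √(169/17) ≈ 3.1530.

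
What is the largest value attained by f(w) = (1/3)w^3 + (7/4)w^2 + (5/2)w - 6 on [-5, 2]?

26/3

f'(w) = w^2 + (7/2)w + 5/2, which vanishes at w = -5/2 and w = -1.
Candidates: f(-5) = -197/12,  f(-5/2) = -313/48,  f(-1) = -85/12,  f(2) = 26/3.
Hence the absolute maximum is 26/3 at w = 2.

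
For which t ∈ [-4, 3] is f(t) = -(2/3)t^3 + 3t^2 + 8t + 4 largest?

The derivative is -2t^2 + 6t + 8, whose only zero in [-4, 3] is t = -1.
Compare values at every candidate in [-4, 3]: f(-4) = 188/3; f(-1) = -1/3; f(3) = 37.
Hence the absolute maximum is 188/3 at t = -4.

-4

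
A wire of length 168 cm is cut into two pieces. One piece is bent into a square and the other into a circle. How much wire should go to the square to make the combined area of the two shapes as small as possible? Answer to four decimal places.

94.0967

Let x be the length used for the square. Square side x/4; circle radius (168−x)/(2π).
A(x) = (x/4)² + π·((168−x)/(2π))² = x²/16 + (168−x)²/(4π) for 0 ≤ x ≤ 168. A'(x) = x/8 − (168−x)/(2π) = 0 gives x = 4·168/(π+4) ≈ 94.0967.
A'' = 1/8 + 1/(2π) > 0, so this gives the minimum combined area; x ≈ 94.0967 cm to the square.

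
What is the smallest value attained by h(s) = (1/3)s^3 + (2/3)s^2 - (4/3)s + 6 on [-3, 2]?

The derivative is s^2 + (4/3)s - 4/3, which vanishes at s = -2 and s = 2/3.
Evaluating at the critical points and endpoints: h(-3) = 7, h(-2) = 26/3, h(2/3) = 446/81, h(2) = 26/3.
The minimum over the interval is 446/81, attained at s = 2/3.

446/81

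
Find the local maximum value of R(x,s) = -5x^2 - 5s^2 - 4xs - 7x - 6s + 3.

∂R/∂x = -10x - 4s - 7 = 0 and ∂R/∂s = -4x - 10s - 6 = 0, so (x, s) = (-23/42, -8/21).
The Hessian has R_{xx} = -10, R_{ss} = -10, R_{xs} = -4, giving D = 84 > 0 with R_{xx} < 0, so the point is a local maximum.
R(-23/42, -8/21) = 509/84.

509/84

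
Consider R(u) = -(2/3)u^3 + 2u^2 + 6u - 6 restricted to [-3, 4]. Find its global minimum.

-28/3

Differentiating, R'(u) = -2u^2 + 4u + 6; which vanishes at u = -1 and u = 3.
Evaluating at the critical points and endpoints: R(-3) = 12; R(-1) = -28/3; R(3) = 12; R(4) = 22/3.
The minimum over the interval is -28/3, attained at u = -1.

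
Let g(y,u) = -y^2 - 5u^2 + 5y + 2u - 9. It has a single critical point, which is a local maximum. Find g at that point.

-51/20

∂g/∂y = -2y + 5 = 0 and ∂g/∂u = -10u + 2 = 0, so (y, u) = (5/2, 1/5).
The Hessian has g_{yy} = -2, g_{uu} = -10, g_{yu} = 0, giving D = 20 > 0 with g_{yy} < 0, so the point is a local maximum.
g(5/2, 1/5) = -51/20.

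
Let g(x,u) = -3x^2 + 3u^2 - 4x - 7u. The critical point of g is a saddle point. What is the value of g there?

-11/4

∂g/∂x = -6x - 4 = 0 and ∂g/∂u = 6u - 7 = 0, so (x, u) = (-2/3, 7/6).
The Hessian has g_{xx} = -6, g_{uu} = 6, g_{xu} = 0, giving D = -36 < 0, so the point is a saddle point.
g(-2/3, 7/6) = -11/4.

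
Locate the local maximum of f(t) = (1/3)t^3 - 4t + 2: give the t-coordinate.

Critical points: f'(t) = t^2 - 4 vanishes at t = -2, 2.
Second-derivative test with f''(t) = 2t: f''(-2) = -4 < 0 ⇒ local maximum; f''(2) = 4 > 0 ⇒ local minimum.
The local maximum is f(-2) = 22/3.

-2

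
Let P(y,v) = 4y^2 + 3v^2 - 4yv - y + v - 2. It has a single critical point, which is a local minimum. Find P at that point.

-67/32

∂P/∂y = 8y - 4v - 1 = 0 and ∂P/∂v = -4y + 6v + 1 = 0, so (y, v) = (1/16, -1/8).
The Hessian has P_{yy} = 8, P_{vv} = 6, P_{yv} = -4, giving D = 32 > 0 with P_{yy} > 0, so the point is a local minimum.
P(1/16, -1/8) = -67/32.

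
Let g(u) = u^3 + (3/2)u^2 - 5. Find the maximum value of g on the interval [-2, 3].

g'(u) = 3u^2 + 3u, which vanishes at u = -1 and u = 0.
Evaluating at the critical points and endpoints: g(-2) = -7, g(-1) = -9/2, g(0) = -5, g(3) = 71/2.
The maximum over the interval is 71/2, attained at u = 3.

71/2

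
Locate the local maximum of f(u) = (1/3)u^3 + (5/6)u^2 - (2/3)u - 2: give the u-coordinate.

-2

f'(u) = u^2 + (5/3)u - 2/3 = 0 at u = -2, 1/3.
Since f''(u) = 2u + 5/3, we get f''(-2) = -7/3 < 0 ⇒ local maximum; f''(1/3) = 7/3 > 0 ⇒ local minimum.
Thus f has its local maximum at u = -2, with value 0.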